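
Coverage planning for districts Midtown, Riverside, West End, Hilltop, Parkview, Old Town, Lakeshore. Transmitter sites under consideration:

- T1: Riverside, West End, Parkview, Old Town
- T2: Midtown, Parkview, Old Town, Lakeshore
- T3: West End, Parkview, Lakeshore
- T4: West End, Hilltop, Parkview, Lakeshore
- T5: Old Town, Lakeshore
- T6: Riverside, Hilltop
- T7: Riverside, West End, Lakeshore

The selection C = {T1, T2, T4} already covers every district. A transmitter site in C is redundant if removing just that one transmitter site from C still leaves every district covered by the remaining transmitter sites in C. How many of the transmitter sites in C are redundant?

Drop T1: Riverside uncovered — not redundant.
Drop T2: Midtown uncovered — not redundant.
Drop T4: Hilltop uncovered — not redundant.
None of the transmitter sites in C is redundant.

0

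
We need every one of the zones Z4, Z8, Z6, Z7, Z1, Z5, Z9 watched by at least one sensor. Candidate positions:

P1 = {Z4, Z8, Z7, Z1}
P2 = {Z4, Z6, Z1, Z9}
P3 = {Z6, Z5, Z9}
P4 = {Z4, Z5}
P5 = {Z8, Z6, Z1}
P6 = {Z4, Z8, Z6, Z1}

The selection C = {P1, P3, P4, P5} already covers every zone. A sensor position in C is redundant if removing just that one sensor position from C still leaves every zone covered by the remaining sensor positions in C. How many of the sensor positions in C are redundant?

Drop P1: Z7 uncovered — not redundant.
Drop P3: Z9 uncovered — not redundant.
Drop P4: the rest still cover every zone — redundant.
Drop P5: the rest still cover every zone — redundant.
2 redundant: P4, P5.

2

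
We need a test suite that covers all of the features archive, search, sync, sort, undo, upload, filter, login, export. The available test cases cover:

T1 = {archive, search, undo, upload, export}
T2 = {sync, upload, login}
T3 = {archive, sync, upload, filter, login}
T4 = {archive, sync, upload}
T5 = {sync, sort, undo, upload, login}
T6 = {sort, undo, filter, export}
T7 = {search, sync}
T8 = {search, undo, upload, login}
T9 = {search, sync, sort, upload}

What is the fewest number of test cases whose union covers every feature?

3

T1, T2, T6 together cover {archive, search, sync, sort, undo, upload, filter, login, export} — every feature.
No 2 of the 9 test cases cover everything (all 36 pairs fall short), so 3 is minimum.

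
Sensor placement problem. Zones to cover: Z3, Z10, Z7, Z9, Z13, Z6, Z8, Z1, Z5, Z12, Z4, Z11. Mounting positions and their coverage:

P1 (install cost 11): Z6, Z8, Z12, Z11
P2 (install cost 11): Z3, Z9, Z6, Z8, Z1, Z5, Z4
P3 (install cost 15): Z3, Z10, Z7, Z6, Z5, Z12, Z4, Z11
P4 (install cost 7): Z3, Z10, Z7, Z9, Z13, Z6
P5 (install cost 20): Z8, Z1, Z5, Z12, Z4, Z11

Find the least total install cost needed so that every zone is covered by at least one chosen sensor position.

P4, P5 cover every zone at install cost 7 + 20 = 27.
Any cover uses at least 2 sensor positions; among all covering selections none totals below 27.
Greedy by coverage-per-install cost would pick P4, P2, P1 for 29 — worse than the optimum 27.

27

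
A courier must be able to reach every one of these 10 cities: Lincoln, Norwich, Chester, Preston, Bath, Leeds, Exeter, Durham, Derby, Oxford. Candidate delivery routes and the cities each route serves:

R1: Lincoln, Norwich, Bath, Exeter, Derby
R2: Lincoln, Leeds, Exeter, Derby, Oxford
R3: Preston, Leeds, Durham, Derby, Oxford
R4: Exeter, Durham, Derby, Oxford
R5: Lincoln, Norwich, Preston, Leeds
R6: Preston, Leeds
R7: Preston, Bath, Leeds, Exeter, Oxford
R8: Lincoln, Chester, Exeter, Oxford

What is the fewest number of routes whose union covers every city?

R1, R3, R8 together cover {Lincoln, Norwich, Chester, Preston, Bath, Leeds, Exeter, Durham, Derby, Oxford} — every city.
No 2 of the 8 routes cover everything (all 28 pairs fall short), so 3 is minimum.

3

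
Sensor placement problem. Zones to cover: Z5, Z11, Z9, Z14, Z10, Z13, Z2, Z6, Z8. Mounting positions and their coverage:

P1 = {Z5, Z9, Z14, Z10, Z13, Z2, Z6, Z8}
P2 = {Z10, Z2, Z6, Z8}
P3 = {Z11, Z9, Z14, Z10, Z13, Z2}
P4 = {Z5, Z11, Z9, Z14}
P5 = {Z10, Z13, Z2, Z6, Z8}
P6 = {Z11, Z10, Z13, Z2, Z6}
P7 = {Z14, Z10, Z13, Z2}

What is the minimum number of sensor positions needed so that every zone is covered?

P1, P3 together cover {Z5, Z11, Z9, Z14, Z10, Z13, Z2, Z6, Z8} — every zone.
No single sensor position contains all 9 zones, so 2 is optimal.

2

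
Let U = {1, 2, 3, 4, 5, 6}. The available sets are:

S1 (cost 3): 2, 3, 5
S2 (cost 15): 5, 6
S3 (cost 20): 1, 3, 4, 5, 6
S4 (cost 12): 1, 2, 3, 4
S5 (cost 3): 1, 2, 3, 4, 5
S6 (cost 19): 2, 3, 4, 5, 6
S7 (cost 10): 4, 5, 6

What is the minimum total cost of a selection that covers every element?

13

S5, S7 cover every element at cost 3 + 10 = 13.
Any cover uses at least 2 sets; among all covering selections none totals below 13.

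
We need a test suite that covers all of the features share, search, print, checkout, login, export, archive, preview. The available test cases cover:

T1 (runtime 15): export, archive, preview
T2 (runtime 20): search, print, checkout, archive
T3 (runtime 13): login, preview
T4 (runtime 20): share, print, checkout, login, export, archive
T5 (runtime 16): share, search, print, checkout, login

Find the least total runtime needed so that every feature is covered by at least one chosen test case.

T1, T5 cover every feature at runtime 15 + 16 = 31.
Any cover uses at least 2 test cases; among all covering selections none totals below 31.

31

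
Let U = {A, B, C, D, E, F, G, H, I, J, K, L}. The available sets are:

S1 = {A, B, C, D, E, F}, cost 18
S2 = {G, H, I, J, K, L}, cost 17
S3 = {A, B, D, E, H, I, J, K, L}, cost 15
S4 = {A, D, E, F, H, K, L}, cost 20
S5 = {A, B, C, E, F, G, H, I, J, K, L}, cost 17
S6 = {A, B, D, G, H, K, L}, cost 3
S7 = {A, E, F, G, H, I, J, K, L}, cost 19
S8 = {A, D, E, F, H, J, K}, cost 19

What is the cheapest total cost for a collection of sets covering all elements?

S5, S6 cover every element at cost 17 + 3 = 20.
Any cover uses at least 2 sets; among all covering selections none totals below 20.

20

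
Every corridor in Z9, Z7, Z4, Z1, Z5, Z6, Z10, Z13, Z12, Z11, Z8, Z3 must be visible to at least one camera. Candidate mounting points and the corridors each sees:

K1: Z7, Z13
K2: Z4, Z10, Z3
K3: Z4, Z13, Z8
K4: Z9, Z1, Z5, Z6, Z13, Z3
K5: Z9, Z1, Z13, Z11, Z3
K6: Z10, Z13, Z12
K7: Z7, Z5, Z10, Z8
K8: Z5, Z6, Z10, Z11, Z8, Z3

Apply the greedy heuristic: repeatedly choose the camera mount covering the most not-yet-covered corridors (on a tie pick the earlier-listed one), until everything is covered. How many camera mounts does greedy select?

5

Pick 1: K4 covers 6 new corridors (Z9, Z1, Z5, Z6, Z13, Z3).
Pick 2: K7 covers 3 new corridors (Z7, Z10, Z8).
Pick 3: K2 covers 1 new corridors (Z4).
Pick 4: K5 covers 1 new corridors (Z11).
Pick 5: K6 covers 1 new corridors (Z12).
Greedy uses 5 camera mounts.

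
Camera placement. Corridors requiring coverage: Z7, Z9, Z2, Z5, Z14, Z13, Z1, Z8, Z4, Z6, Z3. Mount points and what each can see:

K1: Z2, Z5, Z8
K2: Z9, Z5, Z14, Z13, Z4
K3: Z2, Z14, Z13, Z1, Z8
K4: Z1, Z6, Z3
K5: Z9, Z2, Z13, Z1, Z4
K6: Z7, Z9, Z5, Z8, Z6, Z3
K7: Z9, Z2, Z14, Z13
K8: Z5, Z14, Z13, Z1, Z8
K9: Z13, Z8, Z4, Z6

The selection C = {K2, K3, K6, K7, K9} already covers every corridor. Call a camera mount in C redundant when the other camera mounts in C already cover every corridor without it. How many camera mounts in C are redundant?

3

Drop K2: the rest still cover every corridor — redundant.
Drop K3: Z1 uncovered — not redundant.
Drop K6: Z7, Z3 uncovered — not redundant.
Drop K7: the rest still cover every corridor — redundant.
Drop K9: the rest still cover every corridor — redundant.
3 redundant: K2, K7, K9.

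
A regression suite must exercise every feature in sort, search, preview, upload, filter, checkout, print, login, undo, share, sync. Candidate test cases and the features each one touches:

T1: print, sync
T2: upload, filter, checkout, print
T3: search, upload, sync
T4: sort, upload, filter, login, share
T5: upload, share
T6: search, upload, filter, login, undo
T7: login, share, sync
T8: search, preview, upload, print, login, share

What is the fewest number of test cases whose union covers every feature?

5

T1, T2, T4, T6, T8 together cover {sort, search, preview, upload, filter, checkout, print, login, undo, share, sync} — every feature.
No 4 of the 8 test cases cover everything (all 70 size-4 selections fall short), so 5 is minimum.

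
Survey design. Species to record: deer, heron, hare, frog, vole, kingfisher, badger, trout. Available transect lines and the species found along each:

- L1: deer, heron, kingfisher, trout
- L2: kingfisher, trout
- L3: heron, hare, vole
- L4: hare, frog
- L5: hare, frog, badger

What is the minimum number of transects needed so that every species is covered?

L1, L3, L5 together cover {deer, heron, hare, frog, vole, kingfisher, badger, trout} — every species.
No 2 of the 5 transects cover everything (all 10 pairs fall short), so 3 is minimum.

3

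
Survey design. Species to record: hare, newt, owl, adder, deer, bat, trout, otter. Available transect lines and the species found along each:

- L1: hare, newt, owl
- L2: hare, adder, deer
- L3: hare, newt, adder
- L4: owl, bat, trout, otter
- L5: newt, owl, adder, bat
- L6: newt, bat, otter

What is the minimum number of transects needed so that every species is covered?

3

L1, L2, L4 together cover {hare, newt, owl, adder, deer, bat, trout, otter} — every species.
No 2 of the 6 transects cover everything (all 15 pairs fall short), so 3 is minimum.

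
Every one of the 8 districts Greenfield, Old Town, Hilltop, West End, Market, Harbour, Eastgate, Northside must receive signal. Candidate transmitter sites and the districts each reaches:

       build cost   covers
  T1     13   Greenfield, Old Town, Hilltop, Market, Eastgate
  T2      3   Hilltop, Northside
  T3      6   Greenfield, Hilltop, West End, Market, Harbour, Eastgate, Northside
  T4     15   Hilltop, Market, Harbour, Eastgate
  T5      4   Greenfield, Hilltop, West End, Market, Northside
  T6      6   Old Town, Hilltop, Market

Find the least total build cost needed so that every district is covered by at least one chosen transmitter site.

T3, T6 cover every district at build cost 6 + 6 = 12.
Any cover uses at least 2 transmitter sites; among all covering selections none totals below 12.
Greedy by coverage-per-build cost would pick T5, T3, T6 for 16 — worse than the optimum 12.

12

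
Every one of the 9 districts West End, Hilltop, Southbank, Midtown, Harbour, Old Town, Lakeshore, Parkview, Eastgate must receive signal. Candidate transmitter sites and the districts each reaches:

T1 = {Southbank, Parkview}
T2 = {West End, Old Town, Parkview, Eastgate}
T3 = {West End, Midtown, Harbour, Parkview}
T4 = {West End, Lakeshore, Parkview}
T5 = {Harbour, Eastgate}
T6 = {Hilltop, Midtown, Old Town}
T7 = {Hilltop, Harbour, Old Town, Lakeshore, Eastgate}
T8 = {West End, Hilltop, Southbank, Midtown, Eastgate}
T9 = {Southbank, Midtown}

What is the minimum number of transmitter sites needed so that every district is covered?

3

T1, T3, T7 together cover {West End, Hilltop, Southbank, Midtown, Harbour, Old Town, Lakeshore, Parkview, Eastgate} — every district.
No 2 of the 9 transmitter sites cover everything (all 36 pairs fall short), so 3 is minimum.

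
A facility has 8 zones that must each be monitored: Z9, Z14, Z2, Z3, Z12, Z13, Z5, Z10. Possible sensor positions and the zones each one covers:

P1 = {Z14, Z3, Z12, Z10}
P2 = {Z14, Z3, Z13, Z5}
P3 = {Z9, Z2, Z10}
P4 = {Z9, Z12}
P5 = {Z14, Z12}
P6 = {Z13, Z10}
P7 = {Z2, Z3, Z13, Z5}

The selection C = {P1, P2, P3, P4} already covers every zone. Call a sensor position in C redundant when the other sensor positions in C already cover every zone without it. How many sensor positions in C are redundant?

2

Drop P1: the rest still cover every zone — redundant.
Drop P2: Z13, Z5 uncovered — not redundant.
Drop P3: Z2 uncovered — not redundant.
Drop P4: the rest still cover every zone — redundant.
2 redundant: P1, P4.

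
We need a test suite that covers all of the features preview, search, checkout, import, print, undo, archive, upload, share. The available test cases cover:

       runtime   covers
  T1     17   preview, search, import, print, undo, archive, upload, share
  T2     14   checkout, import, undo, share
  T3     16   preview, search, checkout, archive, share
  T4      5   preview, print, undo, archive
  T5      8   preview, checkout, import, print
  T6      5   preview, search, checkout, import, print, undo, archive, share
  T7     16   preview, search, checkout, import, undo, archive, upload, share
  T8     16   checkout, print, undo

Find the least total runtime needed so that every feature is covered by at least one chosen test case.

T4, T7 cover every feature at runtime 5 + 16 = 21.
Any cover uses at least 2 test cases; among all covering selections none totals below 21.

21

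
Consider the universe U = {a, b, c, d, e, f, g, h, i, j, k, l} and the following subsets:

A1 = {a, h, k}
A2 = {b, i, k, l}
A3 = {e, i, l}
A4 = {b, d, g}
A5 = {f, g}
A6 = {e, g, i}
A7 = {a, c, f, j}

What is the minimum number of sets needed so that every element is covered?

4

A1, A3, A4, A7 together cover {a, b, c, d, e, f, g, h, i, j, k, l} — every element.
No 3 of the 7 sets cover everything (all 35 triples fall short), so 4 is minimum.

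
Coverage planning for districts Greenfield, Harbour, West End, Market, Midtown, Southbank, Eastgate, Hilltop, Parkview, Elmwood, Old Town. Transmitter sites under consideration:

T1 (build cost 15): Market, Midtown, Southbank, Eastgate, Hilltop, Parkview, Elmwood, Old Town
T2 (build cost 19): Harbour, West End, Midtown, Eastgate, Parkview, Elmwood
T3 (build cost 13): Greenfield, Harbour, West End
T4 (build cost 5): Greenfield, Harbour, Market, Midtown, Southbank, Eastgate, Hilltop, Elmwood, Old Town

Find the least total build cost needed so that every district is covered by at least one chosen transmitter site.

24

T2, T4 cover every district at build cost 19 + 5 = 24.
Any cover uses at least 2 transmitter sites; among all covering selections none totals below 24.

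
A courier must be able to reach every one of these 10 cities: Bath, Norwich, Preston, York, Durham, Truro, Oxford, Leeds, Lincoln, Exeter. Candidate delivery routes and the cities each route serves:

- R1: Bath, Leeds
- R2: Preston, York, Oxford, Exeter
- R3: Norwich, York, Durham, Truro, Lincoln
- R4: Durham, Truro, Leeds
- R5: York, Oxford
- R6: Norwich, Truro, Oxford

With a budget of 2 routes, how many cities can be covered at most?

Choosing R2, R3 covers {Norwich, Preston, York, Durham, Truro, Oxford, Lincoln, Exeter} — 8 cities.
No choice of 2 routes does better; here Bath, Leeds are left uncovered.

8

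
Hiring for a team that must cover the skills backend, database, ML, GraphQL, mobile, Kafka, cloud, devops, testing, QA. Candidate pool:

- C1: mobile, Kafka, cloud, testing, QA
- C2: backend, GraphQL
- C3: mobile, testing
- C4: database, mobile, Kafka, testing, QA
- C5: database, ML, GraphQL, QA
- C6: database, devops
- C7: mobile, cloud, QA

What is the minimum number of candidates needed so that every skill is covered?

4

C1, C2, C5, C6 together cover {backend, database, ML, GraphQL, mobile, Kafka, cloud, devops, testing, QA} — every skill.
No 3 of the 7 candidates cover everything (all 35 triples fall short), so 4 is minimum.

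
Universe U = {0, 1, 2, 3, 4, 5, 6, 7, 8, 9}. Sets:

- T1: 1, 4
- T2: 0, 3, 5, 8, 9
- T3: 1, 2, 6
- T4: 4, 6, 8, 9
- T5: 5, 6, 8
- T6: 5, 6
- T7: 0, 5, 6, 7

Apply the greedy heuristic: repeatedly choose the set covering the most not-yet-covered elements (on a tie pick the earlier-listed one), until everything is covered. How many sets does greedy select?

4

Pick 1: T2 covers 5 new elements (0, 3, 5, 8, 9).
Pick 2: T3 covers 3 new elements (1, 2, 6).
Pick 3: T1 covers 1 new elements (4).
Pick 4: T7 covers 1 new elements (7).
Greedy uses 4 sets.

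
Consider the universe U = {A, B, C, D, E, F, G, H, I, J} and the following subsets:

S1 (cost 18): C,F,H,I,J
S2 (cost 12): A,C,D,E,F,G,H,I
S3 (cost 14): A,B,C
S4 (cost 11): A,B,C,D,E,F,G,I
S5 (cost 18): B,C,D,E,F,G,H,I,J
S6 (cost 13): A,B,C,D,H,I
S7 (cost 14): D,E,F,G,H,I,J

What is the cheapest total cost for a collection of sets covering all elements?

25

S4, S7 cover every element at cost 11 + 14 = 25.
Any cover uses at least 2 sets; among all covering selections none totals below 25.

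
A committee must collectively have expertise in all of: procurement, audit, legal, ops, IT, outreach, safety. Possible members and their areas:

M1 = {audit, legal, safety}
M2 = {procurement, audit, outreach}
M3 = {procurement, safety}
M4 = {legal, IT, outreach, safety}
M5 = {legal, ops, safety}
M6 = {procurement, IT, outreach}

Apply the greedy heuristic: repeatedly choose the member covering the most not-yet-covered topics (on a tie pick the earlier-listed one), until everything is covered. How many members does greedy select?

Pick 1: M4 covers 4 new topics (legal, IT, outreach, safety).
Pick 2: M2 covers 2 new topics (procurement, audit).
Pick 3: M5 covers 1 new topics (ops).
Greedy uses 3 members.

3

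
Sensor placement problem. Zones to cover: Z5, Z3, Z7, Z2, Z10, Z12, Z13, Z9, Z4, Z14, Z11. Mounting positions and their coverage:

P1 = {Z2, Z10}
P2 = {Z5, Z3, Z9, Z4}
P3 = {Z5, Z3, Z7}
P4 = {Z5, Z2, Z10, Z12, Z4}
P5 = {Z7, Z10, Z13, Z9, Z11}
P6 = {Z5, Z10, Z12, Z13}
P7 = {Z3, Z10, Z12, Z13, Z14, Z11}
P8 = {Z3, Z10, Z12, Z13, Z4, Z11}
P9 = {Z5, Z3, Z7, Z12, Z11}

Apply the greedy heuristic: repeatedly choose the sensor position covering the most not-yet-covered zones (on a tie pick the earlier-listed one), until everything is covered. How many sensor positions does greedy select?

Pick 1: P7 covers 6 new zones (Z3, Z10, Z12, Z13, Z14, Z11).
Pick 2: P2 covers 3 new zones (Z5, Z9, Z4).
Pick 3: P1 covers 1 new zones (Z2).
Pick 4: P3 covers 1 new zones (Z7).
Greedy uses 4 sensor positions. (The true minimum is 3.)

4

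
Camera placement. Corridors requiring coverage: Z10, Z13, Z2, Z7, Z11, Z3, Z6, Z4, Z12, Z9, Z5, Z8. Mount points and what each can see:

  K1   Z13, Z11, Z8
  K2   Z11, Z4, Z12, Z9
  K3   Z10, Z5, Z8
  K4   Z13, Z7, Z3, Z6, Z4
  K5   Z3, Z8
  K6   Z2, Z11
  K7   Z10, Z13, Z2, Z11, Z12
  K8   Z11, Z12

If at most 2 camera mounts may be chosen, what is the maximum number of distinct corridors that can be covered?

Choosing K4, K7 covers {Z10, Z13, Z2, Z7, Z11, Z3, Z6, Z4, Z12} — 9 corridors.
No choice of 2 camera mounts does better; here Z9, Z5, Z8 are left uncovered.

9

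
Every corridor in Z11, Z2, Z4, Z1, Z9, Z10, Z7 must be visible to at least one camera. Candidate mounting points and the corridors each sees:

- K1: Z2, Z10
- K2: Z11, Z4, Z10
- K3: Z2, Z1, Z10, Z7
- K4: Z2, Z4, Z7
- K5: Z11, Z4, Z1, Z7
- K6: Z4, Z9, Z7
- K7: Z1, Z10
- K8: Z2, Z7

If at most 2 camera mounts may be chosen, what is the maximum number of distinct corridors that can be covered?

6

Choosing K1, K5 covers {Z11, Z2, Z4, Z1, Z10, Z7} — 6 corridors.
No choice of 2 camera mounts does better; here Z9 is left uncovered.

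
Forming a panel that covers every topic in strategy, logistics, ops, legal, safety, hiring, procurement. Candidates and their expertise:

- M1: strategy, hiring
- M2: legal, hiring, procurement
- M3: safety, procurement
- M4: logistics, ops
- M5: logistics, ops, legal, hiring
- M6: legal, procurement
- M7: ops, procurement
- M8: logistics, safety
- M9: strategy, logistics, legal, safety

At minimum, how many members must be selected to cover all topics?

3

M1, M3, M5 together cover {strategy, logistics, ops, legal, safety, hiring, procurement} — every topic.
No 2 of the 9 members cover everything (all 36 pairs fall short), so 3 is minimum.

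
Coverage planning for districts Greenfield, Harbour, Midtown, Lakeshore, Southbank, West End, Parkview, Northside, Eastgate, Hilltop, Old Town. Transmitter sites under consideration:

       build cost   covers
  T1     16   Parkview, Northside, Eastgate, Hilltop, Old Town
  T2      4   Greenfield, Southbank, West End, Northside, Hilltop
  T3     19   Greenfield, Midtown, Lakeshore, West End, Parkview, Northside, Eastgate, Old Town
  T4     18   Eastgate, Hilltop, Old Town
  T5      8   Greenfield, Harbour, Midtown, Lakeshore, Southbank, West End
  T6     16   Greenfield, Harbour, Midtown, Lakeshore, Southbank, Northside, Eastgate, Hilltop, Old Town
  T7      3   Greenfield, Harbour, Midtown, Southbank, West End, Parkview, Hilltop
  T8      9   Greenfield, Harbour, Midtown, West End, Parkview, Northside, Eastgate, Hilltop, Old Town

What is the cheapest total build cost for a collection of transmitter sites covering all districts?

T5, T8 cover every district at build cost 8 + 9 = 17.
Any cover uses at least 2 transmitter sites; among all covering selections none totals below 17.
Greedy by coverage-per-build cost would pick T7, T8, T5 for 20 — worse than the optimum 17.

17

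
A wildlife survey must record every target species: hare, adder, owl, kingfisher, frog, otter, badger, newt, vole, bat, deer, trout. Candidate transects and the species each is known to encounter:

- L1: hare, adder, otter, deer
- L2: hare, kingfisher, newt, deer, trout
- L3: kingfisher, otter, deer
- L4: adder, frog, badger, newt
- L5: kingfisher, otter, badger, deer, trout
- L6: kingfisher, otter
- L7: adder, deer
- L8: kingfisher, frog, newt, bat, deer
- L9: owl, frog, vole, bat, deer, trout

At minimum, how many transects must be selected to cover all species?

4

L1, L2, L4, L9 together cover {hare, adder, owl, kingfisher, frog, otter, badger, newt, vole, bat, deer, trout} — every species.
No 3 of the 9 transects cover everything (all 84 triples fall short), so 4 is minimum.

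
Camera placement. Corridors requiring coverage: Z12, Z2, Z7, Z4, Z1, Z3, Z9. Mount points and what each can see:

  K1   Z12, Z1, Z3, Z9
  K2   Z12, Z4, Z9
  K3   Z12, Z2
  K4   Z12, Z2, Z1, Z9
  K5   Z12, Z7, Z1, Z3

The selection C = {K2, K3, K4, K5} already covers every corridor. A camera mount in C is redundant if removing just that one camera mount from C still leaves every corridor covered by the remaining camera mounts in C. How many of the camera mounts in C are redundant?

Drop K2: Z4 uncovered — not redundant.
Drop K3: the rest still cover every corridor — redundant.
Drop K4: the rest still cover every corridor — redundant.
Drop K5: Z7, Z3 uncovered — not redundant.
2 redundant: K3, K4.

2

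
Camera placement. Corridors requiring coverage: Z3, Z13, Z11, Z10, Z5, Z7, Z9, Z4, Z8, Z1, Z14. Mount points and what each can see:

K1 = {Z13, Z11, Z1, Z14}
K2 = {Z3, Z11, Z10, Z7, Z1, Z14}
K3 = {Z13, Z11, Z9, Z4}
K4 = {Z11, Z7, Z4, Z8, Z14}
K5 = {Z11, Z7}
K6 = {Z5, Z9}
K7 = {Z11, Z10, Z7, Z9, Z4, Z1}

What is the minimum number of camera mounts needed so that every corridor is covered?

K1, K2, K4, K6 together cover {Z3, Z13, Z11, Z10, Z5, Z7, Z9, Z4, Z8, Z1, Z14} — every corridor.
No 3 of the 7 camera mounts cover everything (all 35 triples fall short), so 4 is minimum.

4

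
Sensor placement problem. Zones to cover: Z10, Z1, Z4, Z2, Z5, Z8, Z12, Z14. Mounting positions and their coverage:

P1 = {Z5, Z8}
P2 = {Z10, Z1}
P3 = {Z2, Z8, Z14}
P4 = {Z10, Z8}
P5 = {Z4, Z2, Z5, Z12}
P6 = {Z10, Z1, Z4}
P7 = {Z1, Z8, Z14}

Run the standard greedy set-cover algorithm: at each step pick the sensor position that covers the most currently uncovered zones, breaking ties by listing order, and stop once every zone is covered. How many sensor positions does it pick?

3

Pick 1: P5 covers 4 new zones (Z4, Z2, Z5, Z12).
Pick 2: P7 covers 3 new zones (Z1, Z8, Z14).
Pick 3: P2 covers 1 new zones (Z10).
Greedy uses 3 sensor positions.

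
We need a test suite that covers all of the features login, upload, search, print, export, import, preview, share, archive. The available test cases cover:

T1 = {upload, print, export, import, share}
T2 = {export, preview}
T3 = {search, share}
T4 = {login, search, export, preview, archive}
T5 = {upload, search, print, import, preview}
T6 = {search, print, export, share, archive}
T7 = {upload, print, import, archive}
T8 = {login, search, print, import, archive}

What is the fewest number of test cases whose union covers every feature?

2

T1, T4 together cover {login, upload, search, print, export, import, preview, share, archive} — every feature.
No single test case contains all 9 features, so 2 is optimal.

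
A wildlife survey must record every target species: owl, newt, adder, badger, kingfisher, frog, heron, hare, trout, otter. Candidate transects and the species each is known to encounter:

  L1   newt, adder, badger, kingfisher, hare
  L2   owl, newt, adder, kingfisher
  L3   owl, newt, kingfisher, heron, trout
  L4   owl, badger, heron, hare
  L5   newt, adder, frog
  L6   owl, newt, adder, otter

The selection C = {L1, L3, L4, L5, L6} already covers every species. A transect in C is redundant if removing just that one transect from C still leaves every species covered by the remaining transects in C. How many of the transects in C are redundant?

2

Drop L1: the rest still cover every species — redundant.
Drop L3: trout uncovered — not redundant.
Drop L4: the rest still cover every species — redundant.
Drop L5: frog uncovered — not redundant.
Drop L6: otter uncovered — not redundant.
2 redundant: L1, L4.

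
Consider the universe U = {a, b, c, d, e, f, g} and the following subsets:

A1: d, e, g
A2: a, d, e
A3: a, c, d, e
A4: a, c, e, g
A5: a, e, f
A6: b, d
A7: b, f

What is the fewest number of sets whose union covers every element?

3

A1, A3, A7 together cover {a, b, c, d, e, f, g} — every element.
No 2 of the 7 sets cover everything (all 21 pairs fall short), so 3 is minimum.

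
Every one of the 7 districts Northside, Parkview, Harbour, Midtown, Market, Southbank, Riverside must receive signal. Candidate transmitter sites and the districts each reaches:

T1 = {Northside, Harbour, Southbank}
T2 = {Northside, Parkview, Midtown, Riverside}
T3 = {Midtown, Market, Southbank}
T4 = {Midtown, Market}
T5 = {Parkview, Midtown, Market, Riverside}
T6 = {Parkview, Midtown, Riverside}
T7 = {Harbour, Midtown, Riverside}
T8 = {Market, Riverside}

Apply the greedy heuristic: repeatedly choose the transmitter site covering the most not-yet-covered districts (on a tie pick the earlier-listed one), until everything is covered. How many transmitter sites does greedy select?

3

Pick 1: T2 covers 4 new districts (Northside, Parkview, Midtown, Riverside).
Pick 2: T1 covers 2 new districts (Harbour, Southbank).
Pick 3: T3 covers 1 new districts (Market).
Greedy uses 3 transmitter sites. (The true minimum is 2.)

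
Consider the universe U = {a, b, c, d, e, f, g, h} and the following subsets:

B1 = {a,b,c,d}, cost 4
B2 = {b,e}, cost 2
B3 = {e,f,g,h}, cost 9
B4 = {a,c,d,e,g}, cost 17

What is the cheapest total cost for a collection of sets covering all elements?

B1, B3 cover every element at cost 4 + 9 = 13.
Any cover uses at least 2 sets; among all covering selections none totals below 13.

13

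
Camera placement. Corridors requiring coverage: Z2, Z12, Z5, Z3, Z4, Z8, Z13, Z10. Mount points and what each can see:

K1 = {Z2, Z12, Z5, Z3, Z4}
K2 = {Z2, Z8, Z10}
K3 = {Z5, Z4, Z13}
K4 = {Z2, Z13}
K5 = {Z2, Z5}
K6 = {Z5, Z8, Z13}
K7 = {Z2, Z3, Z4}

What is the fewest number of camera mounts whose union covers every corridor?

3

K1, K2, K3 together cover {Z2, Z12, Z5, Z3, Z4, Z8, Z13, Z10} — every corridor.
No 2 of the 7 camera mounts cover everything (all 21 pairs fall short), so 3 is minimum.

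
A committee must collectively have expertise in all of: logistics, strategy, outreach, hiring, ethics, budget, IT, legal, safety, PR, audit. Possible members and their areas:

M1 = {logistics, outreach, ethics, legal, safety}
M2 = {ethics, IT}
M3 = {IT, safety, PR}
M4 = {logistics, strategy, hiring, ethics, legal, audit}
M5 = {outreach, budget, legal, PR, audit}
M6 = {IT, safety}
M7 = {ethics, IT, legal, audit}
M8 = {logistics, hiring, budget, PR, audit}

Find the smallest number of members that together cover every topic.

M3, M4, M5 together cover {logistics, strategy, outreach, hiring, ethics, budget, IT, legal, safety, PR, audit} — every topic.
No 2 of the 8 members cover everything (all 28 pairs fall short), so 3 is minimum.

3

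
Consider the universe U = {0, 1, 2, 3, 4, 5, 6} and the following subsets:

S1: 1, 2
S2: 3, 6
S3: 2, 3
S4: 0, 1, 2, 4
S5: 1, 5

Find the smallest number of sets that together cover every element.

3

S2, S4, S5 together cover {0, 1, 2, 3, 4, 5, 6} — every element.
No 2 of the 5 sets cover everything (all 10 pairs fall short), so 3 is minimum.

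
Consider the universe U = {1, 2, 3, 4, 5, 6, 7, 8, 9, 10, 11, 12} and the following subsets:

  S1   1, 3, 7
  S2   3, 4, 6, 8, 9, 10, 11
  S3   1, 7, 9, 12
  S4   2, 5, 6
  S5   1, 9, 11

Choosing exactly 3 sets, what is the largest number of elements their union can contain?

12

Choosing S2, S3, S4 covers {1, 2, 3, 4, 5, 6, 7, 8, 9, 10, 11, 12} — 12 elements.
That is all 12 elements.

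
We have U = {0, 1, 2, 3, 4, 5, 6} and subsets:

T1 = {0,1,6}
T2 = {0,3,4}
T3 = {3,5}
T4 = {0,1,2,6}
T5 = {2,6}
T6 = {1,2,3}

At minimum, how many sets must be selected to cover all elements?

T2, T3, T4 together cover {0, 1, 2, 3, 4, 5, 6} — every element.
No 2 of the 6 sets cover everything (all 15 pairs fall short), so 3 is minimum.

3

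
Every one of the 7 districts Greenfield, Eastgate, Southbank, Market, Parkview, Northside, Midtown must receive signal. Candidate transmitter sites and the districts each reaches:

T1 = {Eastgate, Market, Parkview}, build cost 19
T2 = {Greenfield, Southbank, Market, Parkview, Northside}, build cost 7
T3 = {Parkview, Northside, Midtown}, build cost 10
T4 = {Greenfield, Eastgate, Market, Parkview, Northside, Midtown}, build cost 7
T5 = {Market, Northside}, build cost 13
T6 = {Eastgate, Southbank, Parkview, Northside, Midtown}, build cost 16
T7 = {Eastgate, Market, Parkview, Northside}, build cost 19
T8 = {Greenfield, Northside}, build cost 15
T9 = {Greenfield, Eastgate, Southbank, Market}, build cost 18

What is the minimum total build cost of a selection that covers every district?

T2, T4 cover every district at build cost 7 + 7 = 14.
Any cover uses at least 2 transmitter sites; among all covering selections none totals below 14.

14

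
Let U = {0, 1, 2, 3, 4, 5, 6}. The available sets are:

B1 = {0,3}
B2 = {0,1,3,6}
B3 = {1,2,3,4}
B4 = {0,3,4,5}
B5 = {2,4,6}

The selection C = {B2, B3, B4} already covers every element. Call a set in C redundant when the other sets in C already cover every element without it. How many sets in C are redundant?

0

Drop B2: 6 uncovered — not redundant.
Drop B3: 2 uncovered — not redundant.
Drop B4: 5 uncovered — not redundant.
None of the sets in C is redundant.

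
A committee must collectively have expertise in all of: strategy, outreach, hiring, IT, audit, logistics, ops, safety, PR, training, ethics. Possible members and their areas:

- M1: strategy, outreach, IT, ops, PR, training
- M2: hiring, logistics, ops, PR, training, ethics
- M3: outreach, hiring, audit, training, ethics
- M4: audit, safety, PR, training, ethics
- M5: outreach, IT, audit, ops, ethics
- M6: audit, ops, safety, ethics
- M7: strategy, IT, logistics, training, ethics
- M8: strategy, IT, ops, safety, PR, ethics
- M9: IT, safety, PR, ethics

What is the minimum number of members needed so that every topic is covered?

3

M1, M2, M4 together cover {strategy, outreach, hiring, IT, audit, logistics, ops, safety, PR, training, ethics} — every topic.
No 2 of the 9 members cover everything (all 36 pairs fall short), so 3 is minimum.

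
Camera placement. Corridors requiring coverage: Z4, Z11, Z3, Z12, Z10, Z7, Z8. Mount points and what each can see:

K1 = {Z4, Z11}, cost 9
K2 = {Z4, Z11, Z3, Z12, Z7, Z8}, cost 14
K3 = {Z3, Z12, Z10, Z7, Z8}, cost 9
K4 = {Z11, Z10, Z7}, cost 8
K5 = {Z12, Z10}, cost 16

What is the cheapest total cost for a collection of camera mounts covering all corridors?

K1, K3 cover every corridor at cost 9 + 9 = 18.
Any cover uses at least 2 camera mounts; among all covering selections none totals below 18.

18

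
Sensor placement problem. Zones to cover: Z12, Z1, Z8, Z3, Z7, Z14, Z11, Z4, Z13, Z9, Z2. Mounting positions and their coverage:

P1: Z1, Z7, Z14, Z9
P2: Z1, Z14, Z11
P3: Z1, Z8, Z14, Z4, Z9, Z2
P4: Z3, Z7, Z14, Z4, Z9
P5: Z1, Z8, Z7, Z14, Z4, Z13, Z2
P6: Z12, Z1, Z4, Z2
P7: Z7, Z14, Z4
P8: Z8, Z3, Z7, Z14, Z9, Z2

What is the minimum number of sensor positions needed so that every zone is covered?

4

P2, P4, P5, P6 together cover {Z12, Z1, Z8, Z3, Z7, Z14, Z11, Z4, Z13, Z9, Z2} — every zone.
No 3 of the 8 sensor positions cover everything (all 56 triples fall short), so 4 is minimum.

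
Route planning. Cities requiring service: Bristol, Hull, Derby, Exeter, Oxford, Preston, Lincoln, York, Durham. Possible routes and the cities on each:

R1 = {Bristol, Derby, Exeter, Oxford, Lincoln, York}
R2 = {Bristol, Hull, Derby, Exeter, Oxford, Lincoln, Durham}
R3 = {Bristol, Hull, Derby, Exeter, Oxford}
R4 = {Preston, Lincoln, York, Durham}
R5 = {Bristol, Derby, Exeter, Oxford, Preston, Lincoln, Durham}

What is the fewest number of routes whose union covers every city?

2

R2, R4 together cover {Bristol, Hull, Derby, Exeter, Oxford, Preston, Lincoln, York, Durham} — every city.
No single route contains all 9 cities, so 2 is optimal.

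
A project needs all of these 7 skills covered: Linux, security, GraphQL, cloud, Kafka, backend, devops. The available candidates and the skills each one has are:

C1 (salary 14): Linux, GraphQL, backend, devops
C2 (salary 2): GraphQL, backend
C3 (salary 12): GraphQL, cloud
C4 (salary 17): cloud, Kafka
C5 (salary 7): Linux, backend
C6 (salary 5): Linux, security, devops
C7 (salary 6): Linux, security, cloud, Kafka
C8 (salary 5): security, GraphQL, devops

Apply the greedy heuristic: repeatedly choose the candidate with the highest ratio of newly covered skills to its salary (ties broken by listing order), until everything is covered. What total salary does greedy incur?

Pick 1: C2 adds 2 new (GraphQL, backend) at salary 2 (ratio 2/2).
Pick 2: C7 adds 4 new (Linux, security, cloud, Kafka) at salary 6 (ratio 4/6).
Pick 3: C6 adds 1 new (devops) at salary 5 (ratio 1/5).
Greedy total salary: 2 + 6 + 5 = 13.

13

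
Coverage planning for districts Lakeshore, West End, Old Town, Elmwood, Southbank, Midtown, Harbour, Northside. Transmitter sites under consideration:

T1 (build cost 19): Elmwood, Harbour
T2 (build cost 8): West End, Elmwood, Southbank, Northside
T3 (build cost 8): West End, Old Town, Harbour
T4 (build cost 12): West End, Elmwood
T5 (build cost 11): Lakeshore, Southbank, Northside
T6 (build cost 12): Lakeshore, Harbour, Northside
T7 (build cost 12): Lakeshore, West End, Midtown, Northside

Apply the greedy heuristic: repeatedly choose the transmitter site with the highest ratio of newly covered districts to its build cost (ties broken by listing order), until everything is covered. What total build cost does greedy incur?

28

Pick 1: T2 adds 4 new (West End, Elmwood, Southbank, Northside) at build cost 8 (ratio 4/8).
Pick 2: T3 adds 2 new (Old Town, Harbour) at build cost 8 (ratio 2/8).
Pick 3: T7 adds 2 new (Lakeshore, Midtown) at build cost 12 (ratio 2/12).
Greedy total build cost: 8 + 8 + 12 = 28.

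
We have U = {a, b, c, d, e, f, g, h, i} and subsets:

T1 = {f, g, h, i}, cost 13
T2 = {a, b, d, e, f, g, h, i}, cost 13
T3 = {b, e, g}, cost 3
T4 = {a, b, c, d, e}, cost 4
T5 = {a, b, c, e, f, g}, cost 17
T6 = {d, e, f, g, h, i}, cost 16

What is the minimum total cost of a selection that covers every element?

T1, T4 cover every element at cost 13 + 4 = 17.
Any cover uses at least 2 sets; among all covering selections none totals below 17.
Greedy by coverage-per-cost would pick T4, T3, T1 for 20 — worse than the optimum 17.

17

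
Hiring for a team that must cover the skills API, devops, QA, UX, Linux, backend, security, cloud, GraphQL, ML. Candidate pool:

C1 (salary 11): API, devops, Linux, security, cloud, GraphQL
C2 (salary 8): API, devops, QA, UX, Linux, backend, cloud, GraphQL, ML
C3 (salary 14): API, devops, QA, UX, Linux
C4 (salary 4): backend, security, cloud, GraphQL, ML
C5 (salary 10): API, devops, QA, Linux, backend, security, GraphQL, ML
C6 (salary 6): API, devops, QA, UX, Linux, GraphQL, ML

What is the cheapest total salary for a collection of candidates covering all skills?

10

C4, C6 cover every skill at salary 4 + 6 = 10.
Any cover uses at least 2 candidates; among all covering selections none totals below 10.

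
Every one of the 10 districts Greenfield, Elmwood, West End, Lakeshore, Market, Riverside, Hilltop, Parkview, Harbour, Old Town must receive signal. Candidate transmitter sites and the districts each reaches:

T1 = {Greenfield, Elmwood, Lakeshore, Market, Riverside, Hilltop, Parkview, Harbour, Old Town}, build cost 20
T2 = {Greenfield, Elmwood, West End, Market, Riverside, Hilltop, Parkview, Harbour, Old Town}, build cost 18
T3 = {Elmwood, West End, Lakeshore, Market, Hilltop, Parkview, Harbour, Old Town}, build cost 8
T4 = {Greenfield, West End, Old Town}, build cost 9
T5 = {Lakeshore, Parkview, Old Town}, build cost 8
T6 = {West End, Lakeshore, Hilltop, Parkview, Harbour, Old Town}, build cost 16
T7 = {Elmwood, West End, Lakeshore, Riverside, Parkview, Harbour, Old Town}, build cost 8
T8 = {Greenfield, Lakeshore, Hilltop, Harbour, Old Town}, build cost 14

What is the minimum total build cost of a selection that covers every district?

T3, T4, T7 cover every district at build cost 8 + 9 + 8 = 25.
Any cover uses at least 2 transmitter sites; among all covering selections none totals below 25.

25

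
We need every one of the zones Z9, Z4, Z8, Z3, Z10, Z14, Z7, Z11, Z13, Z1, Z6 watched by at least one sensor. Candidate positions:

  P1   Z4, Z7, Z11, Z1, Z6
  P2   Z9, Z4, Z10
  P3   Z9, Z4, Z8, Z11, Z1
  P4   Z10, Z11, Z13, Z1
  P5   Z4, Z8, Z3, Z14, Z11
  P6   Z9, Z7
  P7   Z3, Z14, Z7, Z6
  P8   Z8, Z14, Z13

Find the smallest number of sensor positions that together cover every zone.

P3, P4, P7 together cover {Z9, Z4, Z8, Z3, Z10, Z14, Z7, Z11, Z13, Z1, Z6} — every zone.
No 2 of the 8 sensor positions cover everything (all 28 pairs fall short), so 3 is minimum.
Greedy (largest uncovered first) would take P1, P5, P2, P4 — 4 sensor positions — but 3 suffice.

3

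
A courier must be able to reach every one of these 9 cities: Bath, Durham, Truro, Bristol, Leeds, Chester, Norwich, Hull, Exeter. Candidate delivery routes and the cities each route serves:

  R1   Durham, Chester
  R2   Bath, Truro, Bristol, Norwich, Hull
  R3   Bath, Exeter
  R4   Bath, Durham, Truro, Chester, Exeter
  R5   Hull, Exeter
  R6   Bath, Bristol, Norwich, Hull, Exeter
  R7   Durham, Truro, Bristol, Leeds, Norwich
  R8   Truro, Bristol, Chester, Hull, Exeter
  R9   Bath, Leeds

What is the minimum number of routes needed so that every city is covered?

3

R1, R6, R7 together cover {Bath, Durham, Truro, Bristol, Leeds, Chester, Norwich, Hull, Exeter} — every city.
No 2 of the 9 routes cover everything (all 36 pairs fall short), so 3 is minimum.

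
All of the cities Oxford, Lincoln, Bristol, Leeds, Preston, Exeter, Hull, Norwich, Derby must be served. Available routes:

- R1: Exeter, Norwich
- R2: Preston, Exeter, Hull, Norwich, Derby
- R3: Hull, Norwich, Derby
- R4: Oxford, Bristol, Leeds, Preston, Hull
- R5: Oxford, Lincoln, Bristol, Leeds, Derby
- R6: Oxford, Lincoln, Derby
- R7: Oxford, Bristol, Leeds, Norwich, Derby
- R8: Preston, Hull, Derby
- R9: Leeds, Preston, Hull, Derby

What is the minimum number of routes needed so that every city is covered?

R2, R5 together cover {Oxford, Lincoln, Bristol, Leeds, Preston, Exeter, Hull, Norwich, Derby} — every city.
No single route contains all 9 cities, so 2 is optimal.

2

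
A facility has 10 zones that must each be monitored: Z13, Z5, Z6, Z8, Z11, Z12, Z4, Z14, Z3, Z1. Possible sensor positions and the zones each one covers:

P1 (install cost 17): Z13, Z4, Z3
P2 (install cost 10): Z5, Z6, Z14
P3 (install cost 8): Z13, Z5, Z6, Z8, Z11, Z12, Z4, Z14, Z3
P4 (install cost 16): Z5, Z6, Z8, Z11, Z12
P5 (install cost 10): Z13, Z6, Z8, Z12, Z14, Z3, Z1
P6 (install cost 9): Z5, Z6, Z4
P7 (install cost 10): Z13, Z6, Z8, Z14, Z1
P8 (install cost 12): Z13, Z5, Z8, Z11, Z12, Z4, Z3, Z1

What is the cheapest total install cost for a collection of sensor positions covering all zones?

18

P3, P5 cover every zone at install cost 8 + 10 = 18.
Any cover uses at least 2 sensor positions; among all covering selections none totals below 18.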